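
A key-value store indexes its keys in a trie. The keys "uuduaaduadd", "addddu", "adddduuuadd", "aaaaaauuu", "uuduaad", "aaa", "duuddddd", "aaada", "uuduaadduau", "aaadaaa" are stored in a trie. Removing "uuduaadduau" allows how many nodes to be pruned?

A node on "uuduaadduau"'s path can go only if nothing else ends at it or branches off below it.
The suffix "duau" (4 nodes) is used only by "uuduaadduau"; the node for "uuduaad" still has the child "u", so pruning stops there.
Nodes removed: 4

4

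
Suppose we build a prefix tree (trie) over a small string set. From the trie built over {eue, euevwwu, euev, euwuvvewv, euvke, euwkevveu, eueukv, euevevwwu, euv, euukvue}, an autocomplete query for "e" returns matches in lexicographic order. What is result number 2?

eueukv

Filter for "e…" and sort: "eue", "eueukv", "euev", "euevevwwu", "euevwwu", "euukvue", "euv", "euvke", "euwkevveu", "euwuvvewv"
Position 2: eueukv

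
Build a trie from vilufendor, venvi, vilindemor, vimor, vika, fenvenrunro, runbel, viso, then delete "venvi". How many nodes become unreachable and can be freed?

A node on "venvi"'s path can go only if nothing else ends at it or branches off below it.
The suffix "envi" (4 nodes) is used only by "venvi"; the node for "v" still has the child "i", so pruning stops there.
Nodes removed: 4

4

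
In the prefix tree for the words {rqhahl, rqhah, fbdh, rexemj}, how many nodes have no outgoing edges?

3

A leaf is a node with no children — equivalently, the end of a word that is not a proper prefix of any other stored word.
Those words: "fbdh", "rexemj", "rqhahl"
Leaf count: 3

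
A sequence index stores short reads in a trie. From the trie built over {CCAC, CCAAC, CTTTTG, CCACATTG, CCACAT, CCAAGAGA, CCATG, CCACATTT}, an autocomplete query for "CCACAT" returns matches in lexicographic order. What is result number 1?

CCACAT

Filter for "CCACAT…" and sort: "CCACAT", "CCACATTG", "CCACATTT"
Position 1: CCACAT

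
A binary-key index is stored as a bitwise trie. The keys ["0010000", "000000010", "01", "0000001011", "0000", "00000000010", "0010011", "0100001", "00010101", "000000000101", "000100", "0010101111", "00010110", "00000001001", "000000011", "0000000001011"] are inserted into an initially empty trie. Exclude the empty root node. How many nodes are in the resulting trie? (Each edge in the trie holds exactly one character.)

Count nodes per top-level branch (shared prefixes stored once):
  '0'-branch (0000, 00000000010, 000000000101, 0000000001011, 000000010, 00000001001, 000000011, 0000001011, 000100, 00010101, 00010110, 0010000, 0010011, 0010101111, 01, 0100001): 49 nodes
Sum: 49

49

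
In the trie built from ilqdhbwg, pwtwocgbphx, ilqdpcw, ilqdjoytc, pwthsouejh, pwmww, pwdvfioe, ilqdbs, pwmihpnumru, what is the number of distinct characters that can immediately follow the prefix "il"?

The children of the "il" node are the distinct next characters among strings starting with "il".
Characters that immediately follow "il" among the stored strings: {q}.
That node has 1 child edge.

1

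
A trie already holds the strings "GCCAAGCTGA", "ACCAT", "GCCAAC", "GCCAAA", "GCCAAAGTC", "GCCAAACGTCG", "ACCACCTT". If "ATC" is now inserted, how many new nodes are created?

2

"A" is already a path in the trie; the remaining "TC" must be added.
So 3 − 1 = 2 new nodes.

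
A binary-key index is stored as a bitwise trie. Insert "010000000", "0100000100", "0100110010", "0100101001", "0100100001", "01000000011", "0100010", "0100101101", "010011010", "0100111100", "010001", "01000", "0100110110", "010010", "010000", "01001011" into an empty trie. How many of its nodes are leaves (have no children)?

Leaves are exactly the stored words that no other stored word extends.
Those words: "01000000011", "0100000100", "0100010", "0100100001", "0100101001", "0100101101", "0100110010", "010011010", "0100110110", "0100111100"
Leaf count: 10

10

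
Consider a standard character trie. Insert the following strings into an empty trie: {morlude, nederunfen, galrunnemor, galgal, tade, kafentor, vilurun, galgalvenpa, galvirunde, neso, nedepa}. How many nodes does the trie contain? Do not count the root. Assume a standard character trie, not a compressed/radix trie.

Count nodes per top-level branch (shared prefixes stored once):
  'g'-branch (galgal, galgalvenpa, galrunnemor, galvirunde): 26 nodes
  'k'-branch (kafentor): 8 nodes
  'm'-branch (morlude): 7 nodes
  'n'-branch (nedepa, nederunfen, neso): 14 nodes
  't'-branch (tade): 4 nodes
  'v'-branch (vilurun): 7 nodes
Sum: 66

66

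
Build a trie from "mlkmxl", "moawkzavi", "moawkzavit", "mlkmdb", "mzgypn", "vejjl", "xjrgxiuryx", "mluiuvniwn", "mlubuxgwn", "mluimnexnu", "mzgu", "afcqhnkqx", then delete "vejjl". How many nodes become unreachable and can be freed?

5

Walk "vejjl" from the leaf back toward the root, removing each node that no remaining word uses.
No other word shares any prefix with "vejjl", so all 5 of its nodes go.
Nodes removed: 5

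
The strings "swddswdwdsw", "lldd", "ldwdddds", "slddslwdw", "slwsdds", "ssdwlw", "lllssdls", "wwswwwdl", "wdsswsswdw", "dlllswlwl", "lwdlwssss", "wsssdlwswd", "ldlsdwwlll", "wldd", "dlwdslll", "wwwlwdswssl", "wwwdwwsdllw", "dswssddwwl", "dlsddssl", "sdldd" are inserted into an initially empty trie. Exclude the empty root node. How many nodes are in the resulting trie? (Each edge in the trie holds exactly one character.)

Trace insertions, counting only characters that open a new branch:
  "swddswdwdsw" → 11 new (s, w, d, d, s, w, d, w, d, s, w)
  "lldd" → 4 new (l, l, d, d)
  "ldwdddds" → prefix "l" already present; 7 new (d, w, d, d, d, d, s)
  "slddslwdw" → prefix "s" already present; 8 new (l, d, d, s, l, w, d, w)
  "slwsdds" → prefix "sl" already present; 5 new (w, s, d, d, s)
  "ssdwlw" → prefix "s" already present; 5 new (s, d, w, l, w)
  "lllssdls" → prefix "ll" already present; 6 new (l, s, s, d, l, s)
  "wwswwwdl" → 8 new (w, w, s, w, w, w, d, l)
  "wdsswsswdw" → prefix "w" already present; 9 new (d, s, s, w, s, s, w, d, w)
  "dlllswlwl" → 9 new (d, l, l, l, s, w, l, w, l)
  "lwdlwssss" → prefix "l" already present; 8 new (w, d, l, w, s, s, s, s)
  "wsssdlwswd" → prefix "w" already present; 9 new (s, s, s, d, l, w, s, w, d)
  "ldlsdwwlll" → prefix "ld" already present; 8 new (l, s, d, w, w, l, l, l)
  "wldd" → prefix "w" already present; 3 new (l, d, d)
  "dlwdslll" → prefix "dl" already present; 6 new (w, d, s, l, l, l)
  "wwwlwdswssl" → prefix "ww" already present; 9 new (w, l, w, d, s, w, s, s, l)
  "wwwdwwsdllw" → prefix "www" already present; 8 new (d, w, w, s, d, l, l, w)
  "dswssddwwl" → prefix "d" already present; 9 new (s, w, s, s, d, d, w, w, l)
  "dlsddssl" → prefix "dl" already present; 6 new (s, d, d, s, s, l)
  "sdldd" → prefix "s" already present; 4 new (d, l, d, d)
Total nodes = 11 + 4 + 7 + 8 + 5 + 5 + 6 + 8 + 9 + 9 + 8 + 9 + 8 + 3 + 6 + 9 + 8 + 9 + 6 + 4 = 142

142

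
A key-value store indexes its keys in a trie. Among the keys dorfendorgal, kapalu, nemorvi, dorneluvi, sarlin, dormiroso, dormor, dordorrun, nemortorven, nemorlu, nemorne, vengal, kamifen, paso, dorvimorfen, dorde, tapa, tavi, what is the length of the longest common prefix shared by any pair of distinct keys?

5

The deepest shared node is where two words last agree before diverging.
e.g. "nemorlu" and "nemorne" share the prefix "nemor" of length 5; no pair shares a longer one.
Longest shared-prefix length: 5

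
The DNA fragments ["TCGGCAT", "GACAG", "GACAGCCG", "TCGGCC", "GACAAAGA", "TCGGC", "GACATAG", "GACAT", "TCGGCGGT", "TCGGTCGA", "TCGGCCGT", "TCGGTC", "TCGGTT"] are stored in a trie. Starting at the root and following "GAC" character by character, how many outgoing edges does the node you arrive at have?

The children of the "GAC" node are the distinct next characters among strings starting with "GAC".
Characters that immediately follow "GAC" among the stored strings: {A}.
That node has 1 child edge.

1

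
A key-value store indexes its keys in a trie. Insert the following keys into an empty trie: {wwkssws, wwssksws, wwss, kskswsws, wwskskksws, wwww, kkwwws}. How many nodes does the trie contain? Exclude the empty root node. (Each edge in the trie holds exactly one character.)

Count nodes per top-level branch (shared prefixes stored once):
  'k'-branch (kkwwws, kskswsws): 13 nodes
  'w'-branch (wwkssws, wwskskksws, wwss, wwssksws, wwww): 22 nodes
Sum: 35

35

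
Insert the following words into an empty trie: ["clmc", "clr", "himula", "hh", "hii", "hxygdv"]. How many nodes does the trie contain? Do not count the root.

Count nodes per top-level branch (shared prefixes stored once):
  'c'-branch (clmc, clr): 5 nodes
  'h'-branch (hh, hii, himula, hxygdv): 13 nodes
Sum: 18

18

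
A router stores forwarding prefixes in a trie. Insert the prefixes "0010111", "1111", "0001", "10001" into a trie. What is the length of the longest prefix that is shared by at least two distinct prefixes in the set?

2

The deepest shared node is where two words last agree before diverging.
"0001" and "0010111" agree on "00" (2 characters) before diverging; nothing deeper is shared.
Longest shared-prefix length: 2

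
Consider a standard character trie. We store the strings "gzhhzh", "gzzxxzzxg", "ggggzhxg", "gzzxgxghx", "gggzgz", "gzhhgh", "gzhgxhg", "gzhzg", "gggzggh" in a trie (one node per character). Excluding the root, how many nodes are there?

Trie structure (* marks end of a word):
(root)
└─ g
   ├─ g
   │  └─ g
   │     ├─ g
   │     │  └─ z
   │     │     └─ h
   │     │        └─ x
   │     │           └─ g *
   │     └─ z
   │        └─ g
   │           ├─ g
   │           │  └─ h *
   │           └─ z *
   └─ z
      ├─ h
      │  ├─ g
      │  │  └─ x
      │  │     └─ h
      │  │        └─ g *
      │  ├─ h
      │  │  ├─ g
      │  │  │  └─ h *
      │  │  └─ z
      │  │     └─ h *
      │  └─ z
      │     └─ g *
      └─ z
         └─ x
            ├─ g
            │  └─ x
            │     └─ g
            │        └─ h
            │           └─ x *
            └─ x
               └─ z
                  └─ z
                     └─ x
                        └─ g *
Counting every labelled node above: 38.

38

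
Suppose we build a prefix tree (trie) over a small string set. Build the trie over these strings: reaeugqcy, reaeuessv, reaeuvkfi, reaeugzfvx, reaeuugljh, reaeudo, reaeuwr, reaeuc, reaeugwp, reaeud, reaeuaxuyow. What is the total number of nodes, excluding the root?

39

Trace insertions, counting only characters that open a new branch:
  "reaeugqcy" → 9 new (r, e, a, e, u, g, q, c, y)
  "reaeuessv" → prefix "reaeu" already present; 4 new (e, s, s, v)
  "reaeuvkfi" → prefix "reaeu" already present; 4 new (v, k, f, i)
  "reaeugzfvx" → prefix "reaeug" already present; 4 new (z, f, v, x)
  "reaeuugljh" → prefix "reaeu" already present; 5 new (u, g, l, j, h)
  "reaeudo" → prefix "reaeu" already present; 2 new (d, o)
  "reaeuwr" → prefix "reaeu" already present; 2 new (w, r)
  "reaeuc" → prefix "reaeu" already present; 1 new (c)
  "reaeugwp" → prefix "reaeug" already present; 2 new (w, p)
  "reaeud" → prefix "reaeud" already present; 0 new (none)
  "reaeuaxuyow" → prefix "reaeu" already present; 6 new (a, x, u, y, o, w)
Total nodes = 9 + 4 + 4 + 4 + 5 + 2 + 2 + 1 + 2 + 0 + 6 = 39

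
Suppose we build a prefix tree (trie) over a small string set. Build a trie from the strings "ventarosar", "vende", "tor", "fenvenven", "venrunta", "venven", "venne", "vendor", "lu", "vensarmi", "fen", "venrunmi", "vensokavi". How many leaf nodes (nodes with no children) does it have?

12

Leaves are exactly the stored words that no other stored word extends.
Those words: "fenvenven", "lu", "tor", "vende", "vendor", "venne", "venrunmi", "venrunta", "vensarmi", "vensokavi", "ventarosar", "venven"
Leaf count: 12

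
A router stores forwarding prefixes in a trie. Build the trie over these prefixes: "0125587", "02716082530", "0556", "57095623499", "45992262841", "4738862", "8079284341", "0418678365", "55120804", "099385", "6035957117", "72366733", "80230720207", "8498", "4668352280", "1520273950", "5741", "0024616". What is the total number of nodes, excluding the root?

For each word, the new-node count is its length minus the longest prefix already in the trie:
  "0125587" → 7 new (0, 1, 2, 5, 5, 8, 7)
  "02716082530" → prefix "0" already present; 10 new (2, 7, 1, 6, 0, 8, 2, 5, 3, 0)
  "0556" → prefix "0" already present; 3 new (5, 5, 6)
  "57095623499" → 11 new (5, 7, 0, 9, 5, 6, 2, 3, 4, 9, 9)
  "45992262841" → 11 new (4, 5, 9, 9, 2, 2, 6, 2, 8, 4, 1)
  "4738862" → prefix "4" already present; 6 new (7, 3, 8, 8, 6, 2)
  "8079284341" → 10 new (8, 0, 7, 9, 2, 8, 4, 3, 4, 1)
  "0418678365" → prefix "0" already present; 9 new (4, 1, 8, 6, 7, 8, 3, 6, 5)
  "55120804" → prefix "5" already present; 7 new (5, 1, 2, 0, 8, 0, 4)
  "099385" → prefix "0" already present; 5 new (9, 9, 3, 8, 5)
  "6035957117" → 10 new (6, 0, 3, 5, 9, 5, 7, 1, 1, 7)
  "72366733" → 8 new (7, 2, 3, 6, 6, 7, 3, 3)
  "80230720207" → prefix "80" already present; 9 new (2, 3, 0, 7, 2, 0, 2, 0, 7)
  "8498" → prefix "8" already present; 3 new (4, 9, 8)
  "4668352280" → prefix "4" already present; 9 new (6, 6, 8, 3, 5, 2, 2, 8, 0)
  "1520273950" → 10 new (1, 5, 2, 0, 2, 7, 3, 9, 5, 0)
  "5741" → prefix "57" already present; 2 new (4, 1)
  "0024616" → prefix "0" already present; 6 new (0, 2, 4, 6, 1, 6)
Total nodes = 7 + 10 + 3 + 11 + 11 + 6 + 10 + 9 + 7 + 5 + 10 + 8 + 9 + 3 + 9 + 10 + 2 + 6 = 136

136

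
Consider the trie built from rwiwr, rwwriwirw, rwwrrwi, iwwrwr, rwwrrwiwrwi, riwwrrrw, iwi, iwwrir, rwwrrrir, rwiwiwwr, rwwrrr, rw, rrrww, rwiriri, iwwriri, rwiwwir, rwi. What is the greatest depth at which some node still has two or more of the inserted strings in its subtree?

7

Equivalently: take the maximum, over all pairs, of their longest common prefix length.
"rwwrrwi" and "rwwrrwiwrwi" agree on "rwwrrwi" (7 characters) before diverging; nothing deeper is shared.
Longest shared-prefix length: 7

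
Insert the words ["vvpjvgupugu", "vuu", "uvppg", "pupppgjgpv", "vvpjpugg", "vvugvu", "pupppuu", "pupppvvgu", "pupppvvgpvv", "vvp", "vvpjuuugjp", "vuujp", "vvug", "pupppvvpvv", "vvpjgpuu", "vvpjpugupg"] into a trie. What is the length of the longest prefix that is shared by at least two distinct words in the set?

8

The deepest shared node is where two words last agree before diverging.
"pupppvvgpvv" and "pupppvvgu" agree on "pupppvvg" (8 characters) before diverging; nothing deeper is shared.
Longest shared-prefix length: 8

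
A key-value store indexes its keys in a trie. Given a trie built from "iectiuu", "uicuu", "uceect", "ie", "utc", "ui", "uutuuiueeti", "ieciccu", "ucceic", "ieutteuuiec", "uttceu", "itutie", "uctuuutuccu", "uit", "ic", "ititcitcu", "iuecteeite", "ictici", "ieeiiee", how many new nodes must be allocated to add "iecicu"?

The longest prefix of "iecicu" already in the trie is "iecic" (length 5).
New nodes needed: |"iecicu"| − 5 = 6 − 5 = 1.

1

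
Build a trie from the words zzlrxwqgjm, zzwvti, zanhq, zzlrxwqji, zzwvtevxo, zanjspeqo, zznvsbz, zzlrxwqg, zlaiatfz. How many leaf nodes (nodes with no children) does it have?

8

A leaf is a node with no children — equivalently, the end of a word that is not a proper prefix of any other stored word.
Those words: "zanhq", "zanjspeqo", "zlaiatfz", "zzlrxwqgjm", "zzlrxwqji", "zznvsbz", "zzwvtevxo", "zzwvti"
Leaf count: 8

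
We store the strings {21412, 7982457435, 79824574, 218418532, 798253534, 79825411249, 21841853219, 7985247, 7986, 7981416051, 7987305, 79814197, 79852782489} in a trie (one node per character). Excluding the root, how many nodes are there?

59

Insert word by word; a character creates a node only if that edge doesn't already exist:
  "21412" → 5 new (2, 1, 4, 1, 2)
  "7982457435" → 10 new (7, 9, 8, 2, 4, 5, 7, 4, 3, 5)
  "79824574" → prefix "79824574" already present; 0 new (none)
  "218418532" → prefix "21" already present; 7 new (8, 4, 1, 8, 5, 3, 2)
  "798253534" → prefix "7982" already present; 5 new (5, 3, 5, 3, 4)
  "79825411249" → prefix "79825" already present; 6 new (4, 1, 1, 2, 4, 9)
  "21841853219" → prefix "218418532" already present; 2 new (1, 9)
  "7985247" → prefix "798" already present; 4 new (5, 2, 4, 7)
  "7986" → prefix "798" already present; 1 new (6)
  "7981416051" → prefix "798" already present; 7 new (1, 4, 1, 6, 0, 5, 1)
  "7987305" → prefix "798" already present; 4 new (7, 3, 0, 5)
  "79814197" → prefix "798141" already present; 2 new (9, 7)
  "79852782489" → prefix "79852" already present; 6 new (7, 8, 2, 4, 8, 9)
Total nodes = 5 + 10 + 0 + 7 + 5 + 6 + 2 + 4 + 1 + 7 + 4 + 2 + 6 = 59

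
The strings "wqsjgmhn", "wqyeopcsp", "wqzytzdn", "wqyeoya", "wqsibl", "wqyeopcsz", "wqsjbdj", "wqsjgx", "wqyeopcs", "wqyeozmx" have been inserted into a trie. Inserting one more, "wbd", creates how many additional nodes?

2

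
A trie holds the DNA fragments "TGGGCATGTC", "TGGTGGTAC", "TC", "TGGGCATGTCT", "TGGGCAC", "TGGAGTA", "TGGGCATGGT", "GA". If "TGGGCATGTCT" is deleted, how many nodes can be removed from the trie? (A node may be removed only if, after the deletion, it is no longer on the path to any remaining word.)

Walk "TGGGCATGTCT" from the leaf back toward the root, removing each node that no remaining word uses.
The suffix "T" (1 node) is used only by "TGGGCATGTCT"; "TGGGCATGTC" is itself a stored word, so pruning stops there.
Nodes removed: 1

1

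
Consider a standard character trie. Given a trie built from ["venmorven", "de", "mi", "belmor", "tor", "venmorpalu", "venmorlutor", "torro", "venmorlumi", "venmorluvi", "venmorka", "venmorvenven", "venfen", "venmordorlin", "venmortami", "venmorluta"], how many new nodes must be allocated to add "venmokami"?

"venmo" is already a path in the trie; the remaining "kami" must be added.
New nodes needed: |"venmokami"| − 5 = 9 − 5 = 4.

4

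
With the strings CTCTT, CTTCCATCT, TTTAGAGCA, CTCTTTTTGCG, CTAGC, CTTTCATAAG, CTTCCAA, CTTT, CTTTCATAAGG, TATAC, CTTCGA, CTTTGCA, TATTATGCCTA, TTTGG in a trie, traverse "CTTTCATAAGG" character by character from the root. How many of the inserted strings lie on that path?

3

Check each prefix of "CTTTCATAAGG" against the stored set — each match is an end-marker on the path.
Prefixes of the query that are stored words: "CTTT", "CTTTCATAAG", "CTTTCATAAGG"
Count: 3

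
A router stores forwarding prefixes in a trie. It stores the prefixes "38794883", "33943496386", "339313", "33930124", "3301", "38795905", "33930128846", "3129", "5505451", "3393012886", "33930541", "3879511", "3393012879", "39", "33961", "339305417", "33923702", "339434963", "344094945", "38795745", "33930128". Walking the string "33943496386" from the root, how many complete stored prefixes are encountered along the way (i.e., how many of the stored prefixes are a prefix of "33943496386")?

Traverse "33943496386" character by character; count nodes along the way that are marked as word ends.
Prefixes of the query that are stored words: "339434963", "33943496386"
Count: 2

2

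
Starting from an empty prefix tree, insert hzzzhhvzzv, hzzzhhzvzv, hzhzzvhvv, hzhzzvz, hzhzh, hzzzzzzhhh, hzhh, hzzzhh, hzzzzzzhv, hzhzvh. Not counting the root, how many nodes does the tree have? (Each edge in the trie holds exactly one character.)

Trace insertions, counting only characters that open a new branch:
  "hzzzhhvzzv" → 10 new (h, z, z, z, h, h, v, z, z, v)
  "hzzzhhzvzv" → prefix "hzzzhh" already present; 4 new (z, v, z, v)
  "hzhzzvhvv" → prefix "hz" already present; 7 new (h, z, z, v, h, v, v)
  "hzhzzvz" → prefix "hzhzzv" already present; 1 new (z)
  "hzhzh" → prefix "hzhz" already present; 1 new (h)
  "hzzzzzzhhh" → prefix "hzzz" already present; 6 new (z, z, z, h, h, h)
  "hzhh" → prefix "hzh" already present; 1 new (h)
  "hzzzhh" → prefix "hzzzhh" already present; 0 new (none)
  "hzzzzzzhv" → prefix "hzzzzzzh" already present; 1 new (v)
  "hzhzvh" → prefix "hzhz" already present; 2 new (v, h)
Total nodes = 10 + 4 + 7 + 1 + 1 + 6 + 1 + 0 + 1 + 2 = 33

33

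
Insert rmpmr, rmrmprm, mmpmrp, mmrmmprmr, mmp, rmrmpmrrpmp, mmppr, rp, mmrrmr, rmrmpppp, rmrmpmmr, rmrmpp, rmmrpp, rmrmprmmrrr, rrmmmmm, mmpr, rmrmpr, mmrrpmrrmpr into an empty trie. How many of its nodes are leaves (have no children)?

14

Leaves are exactly the stored words that no other stored word extends.
Those words: "mmpmrp", "mmppr", "mmpr", "mmrmmprmr", "mmrrmr", "mmrrpmrrmpr", "rmmrpp", "rmpmr", "rmrmpmmr", "rmrmpmrrpmp", "rmrmpppp", "rmrmprmmrrr", "rp", "rrmmmmm"
Leaf count: 14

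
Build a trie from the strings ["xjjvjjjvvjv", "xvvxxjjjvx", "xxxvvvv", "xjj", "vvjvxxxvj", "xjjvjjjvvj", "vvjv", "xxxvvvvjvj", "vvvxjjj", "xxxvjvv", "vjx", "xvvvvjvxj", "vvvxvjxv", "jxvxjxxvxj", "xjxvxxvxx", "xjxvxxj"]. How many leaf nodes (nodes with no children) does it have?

A leaf is a node with no children — equivalently, the end of a word that is not a proper prefix of any other stored word.
Those words: "jxvxjxxvxj", "vjx", "vvjvxxxvj", "vvvxjjj", "vvvxvjxv", "xjjvjjjvvjv", "xjxvxxj", "xjxvxxvxx", "xvvvvjvxj", "xvvxxjjjvx", "xxxvjvv", "xxxvvvvjvj"
Leaf count: 12

12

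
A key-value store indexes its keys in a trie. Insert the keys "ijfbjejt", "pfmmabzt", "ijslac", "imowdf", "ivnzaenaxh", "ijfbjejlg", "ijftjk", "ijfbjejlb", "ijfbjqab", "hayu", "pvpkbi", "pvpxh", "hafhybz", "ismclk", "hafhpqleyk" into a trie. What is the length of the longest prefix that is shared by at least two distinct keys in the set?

8

Equivalently: take the maximum, over all pairs, of their longest common prefix length.
e.g. "ijfbjejlb" and "ijfbjejlg" share the prefix "ijfbjejl" of length 8; no pair shares a longer one.
Longest shared-prefix length: 8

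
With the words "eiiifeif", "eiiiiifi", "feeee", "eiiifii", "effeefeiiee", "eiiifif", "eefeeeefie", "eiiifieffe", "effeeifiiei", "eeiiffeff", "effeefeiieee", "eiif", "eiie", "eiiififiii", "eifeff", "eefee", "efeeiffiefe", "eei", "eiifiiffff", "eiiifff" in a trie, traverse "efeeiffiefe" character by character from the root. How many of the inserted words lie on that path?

Walk "efeeiffiefe" from the root; an end-of-word marker is hit whenever a stored word is a prefix of "efeeiffiefe".
Prefixes of the query that are stored words: "efeeiffiefe"
Count: 1

1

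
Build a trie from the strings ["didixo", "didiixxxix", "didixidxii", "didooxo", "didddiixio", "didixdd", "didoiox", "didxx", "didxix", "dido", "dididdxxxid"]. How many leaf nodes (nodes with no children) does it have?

A leaf is a node with no children — equivalently, the end of a word that is not a proper prefix of any other stored word.
Those words: "didddiixio", "dididdxxxid", "didiixxxix", "didixdd", "didixidxii", "didixo", "didoiox", "didooxo", "didxix", "didxx"
Leaf count: 10

10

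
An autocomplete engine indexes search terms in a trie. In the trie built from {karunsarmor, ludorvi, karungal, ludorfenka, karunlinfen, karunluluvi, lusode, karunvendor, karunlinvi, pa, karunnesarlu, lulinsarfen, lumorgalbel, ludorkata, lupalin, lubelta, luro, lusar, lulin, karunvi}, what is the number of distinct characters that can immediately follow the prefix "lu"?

7

Follow the path "lu" to its node, then look at its outgoing edges.
Distinct next characters after "lu": b, d, l, m, p, r, s.
That node has 7 child edges.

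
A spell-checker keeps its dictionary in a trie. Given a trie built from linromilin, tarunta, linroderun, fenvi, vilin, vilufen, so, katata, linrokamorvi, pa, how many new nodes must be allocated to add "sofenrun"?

"so" is already a path in the trie; the remaining "fenrun" must be added.
Each of the 6 remaining characters creates one node.

6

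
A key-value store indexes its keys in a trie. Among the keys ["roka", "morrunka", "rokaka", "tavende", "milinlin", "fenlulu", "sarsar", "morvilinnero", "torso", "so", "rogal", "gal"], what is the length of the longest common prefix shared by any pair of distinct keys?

Look for the deepest trie node that still has at least two words in its subtree.
"roka" and "rokaka" agree on "roka" (4 characters) before diverging; nothing deeper is shared.
Longest shared-prefix length: 4

4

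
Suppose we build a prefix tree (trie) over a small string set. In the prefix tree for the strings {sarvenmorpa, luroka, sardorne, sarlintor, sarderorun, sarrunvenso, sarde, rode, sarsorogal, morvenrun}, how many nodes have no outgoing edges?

9

Leaves are exactly the stored words that no other stored word extends.
Those words: "luroka", "morvenrun", "rode", "sarderorun", "sardorne", "sarlintor", "sarrunvenso", "sarsorogal", "sarvenmorpa"
Leaf count: 9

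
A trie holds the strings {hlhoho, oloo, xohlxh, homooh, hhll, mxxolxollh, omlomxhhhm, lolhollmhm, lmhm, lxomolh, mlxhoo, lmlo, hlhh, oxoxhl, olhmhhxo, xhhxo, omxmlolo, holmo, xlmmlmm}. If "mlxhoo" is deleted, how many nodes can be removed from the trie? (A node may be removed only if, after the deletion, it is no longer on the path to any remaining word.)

5

After clearing the end-marker at "mlxhoo", prune upward until reaching a node still needed by another word.
The suffix "lxhoo" (5 nodes) is used only by "mlxhoo"; the node for "m" still has the child "x", so pruning stops there.
Nodes removed: 5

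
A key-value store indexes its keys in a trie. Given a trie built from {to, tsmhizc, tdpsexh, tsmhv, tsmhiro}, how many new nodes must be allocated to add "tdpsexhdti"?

The longest prefix of "tdpsexhdti" already in the trie is "tdpsexh" (length 7).
New nodes needed: |"tdpsexhdti"| − 7 = 10 − 7 = 3.

3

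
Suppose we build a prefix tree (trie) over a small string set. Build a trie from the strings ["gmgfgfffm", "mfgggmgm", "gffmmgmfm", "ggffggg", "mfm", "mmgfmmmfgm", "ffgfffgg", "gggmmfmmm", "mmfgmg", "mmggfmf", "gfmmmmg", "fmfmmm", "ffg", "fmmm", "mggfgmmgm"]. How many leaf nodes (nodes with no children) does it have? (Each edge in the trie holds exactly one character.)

14

A leaf is a node with no children — equivalently, the end of a word that is not a proper prefix of any other stored word.
Those words: "ffgfffgg", "fmfmmm", "fmmm", "gffmmgmfm", "gfmmmmg", "ggffggg", "gggmmfmmm", "gmgfgfffm", "mfgggmgm", "mfm", "mggfgmmgm", "mmfgmg", "mmgfmmmfgm", "mmggfmf"
Leaf count: 14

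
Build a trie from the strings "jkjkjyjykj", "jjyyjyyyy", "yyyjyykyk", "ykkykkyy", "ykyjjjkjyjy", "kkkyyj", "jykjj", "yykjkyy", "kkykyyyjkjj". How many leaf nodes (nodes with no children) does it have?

9

Leaves are exactly the stored words that no other stored word extends.
Those words: "jjyyjyyyy", "jkjkjyjykj", "jykjj", "kkkyyj", "kkykyyyjkjj", "ykkykkyy", "ykyjjjkjyjy", "yykjkyy", "yyyjyykyk"
Leaf count: 9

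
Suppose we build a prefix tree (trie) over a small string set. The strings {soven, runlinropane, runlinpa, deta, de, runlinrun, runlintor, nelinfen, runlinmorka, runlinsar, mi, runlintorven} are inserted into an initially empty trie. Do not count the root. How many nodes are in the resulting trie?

49

Insert word by word; a character creates a node only if that edge doesn't already exist:
  "soven" → 5 new (s, o, v, e, n)
  "runlinropane" → 12 new (r, u, n, l, i, n, r, o, p, a, n, e)
  "runlinpa" → prefix "runlin" already present; 2 new (p, a)
  "deta" → 4 new (d, e, t, a)
  "de" → prefix "de" already present; 0 new (none)
  "runlinrun" → prefix "runlinr" already present; 2 new (u, n)
  "runlintor" → prefix "runlin" already present; 3 new (t, o, r)
  "nelinfen" → 8 new (n, e, l, i, n, f, e, n)
  "runlinmorka" → prefix "runlin" already present; 5 new (m, o, r, k, a)
  "runlinsar" → prefix "runlin" already present; 3 new (s, a, r)
  "mi" → 2 new (m, i)
  "runlintorven" → prefix "runlintor" already present; 3 new (v, e, n)
Total nodes = 5 + 12 + 2 + 4 + 0 + 2 + 3 + 8 + 5 + 3 + 2 + 3 = 49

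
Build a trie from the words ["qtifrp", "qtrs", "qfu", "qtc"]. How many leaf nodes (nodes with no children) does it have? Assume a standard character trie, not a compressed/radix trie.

A leaf is a node with no children — equivalently, the end of a word that is not a proper prefix of any other stored word.
Those words: "qfu", "qtc", "qtifrp", "qtrs"
Leaf count: 4

4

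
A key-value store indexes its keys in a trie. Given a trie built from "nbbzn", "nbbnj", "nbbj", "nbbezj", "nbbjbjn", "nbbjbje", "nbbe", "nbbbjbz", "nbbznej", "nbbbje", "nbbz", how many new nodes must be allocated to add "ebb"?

Nothing in the trie begins with "e"; the whole of "ebb" is new.
3 − 0 = 3 new nodes.

3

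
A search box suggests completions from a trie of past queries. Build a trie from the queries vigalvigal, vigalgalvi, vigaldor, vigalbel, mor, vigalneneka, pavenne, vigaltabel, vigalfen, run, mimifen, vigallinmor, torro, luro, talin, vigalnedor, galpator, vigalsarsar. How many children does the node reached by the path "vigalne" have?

The children of the "vigalne" node are the distinct next characters among strings starting with "vigalne".
Characters that immediately follow "vigalne" among the stored strings: {d, n}.
That node has 2 child edges.

2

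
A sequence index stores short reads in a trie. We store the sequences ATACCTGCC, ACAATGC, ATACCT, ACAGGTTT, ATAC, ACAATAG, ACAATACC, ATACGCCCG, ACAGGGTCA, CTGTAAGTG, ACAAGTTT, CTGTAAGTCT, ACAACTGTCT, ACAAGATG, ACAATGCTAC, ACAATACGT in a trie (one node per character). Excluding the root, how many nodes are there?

Insert word by word; a character creates a node only if that edge doesn't already exist:
  "ATACCTGCC" → 9 new (A, T, A, C, C, T, G, C, C)
  "ACAATGC" → prefix "A" already present; 6 new (C, A, A, T, G, C)
  "ATACCT" → prefix "ATACCT" already present; 0 new (none)
  "ACAGGTTT" → prefix "ACA" already present; 5 new (G, G, T, T, T)
  "ATAC" → prefix "ATAC" already present; 0 new (none)
  "ACAATAG" → prefix "ACAAT" already present; 2 new (A, G)
  "ACAATACC" → prefix "ACAATA" already present; 2 new (C, C)
  "ATACGCCCG" → prefix "ATAC" already present; 5 new (G, C, C, C, G)
  "ACAGGGTCA" → prefix "ACAGG" already present; 4 new (G, T, C, A)
  "CTGTAAGTG" → 9 new (C, T, G, T, A, A, G, T, G)
  "ACAAGTTT" → prefix "ACAA" already present; 4 new (G, T, T, T)
  "CTGTAAGTCT" → prefix "CTGTAAGT" already present; 2 new (C, T)
  "ACAACTGTCT" → prefix "ACAA" already present; 6 new (C, T, G, T, C, T)
  "ACAAGATG" → prefix "ACAAG" already present; 3 new (A, T, G)
  "ACAATGCTAC" → prefix "ACAATGC" already present; 3 new (T, A, C)
  "ACAATACGT" → prefix "ACAATAC" already present; 2 new (G, T)
Total nodes = 9 + 6 + 0 + 5 + 0 + 2 + 2 + 5 + 4 + 9 + 4 + 2 + 6 + 3 + 3 + 2 = 62

62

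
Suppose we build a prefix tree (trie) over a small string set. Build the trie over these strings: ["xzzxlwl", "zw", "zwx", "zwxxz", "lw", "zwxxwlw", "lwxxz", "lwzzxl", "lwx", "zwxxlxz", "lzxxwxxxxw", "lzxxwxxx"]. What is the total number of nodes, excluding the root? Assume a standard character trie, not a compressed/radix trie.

For each word, the new-node count is its length minus the longest prefix already in the trie:
  "xzzxlwl" → 7 new (x, z, z, x, l, w, l)
  "zw" → 2 new (z, w)
  "zwx" → prefix "zw" already present; 1 new (x)
  "zwxxz" → prefix "zwx" already present; 2 new (x, z)
  "lw" → 2 new (l, w)
  "zwxxwlw" → prefix "zwxx" already present; 3 new (w, l, w)
  "lwxxz" → prefix "lw" already present; 3 new (x, x, z)
  "lwzzxl" → prefix "lw" already present; 4 new (z, z, x, l)
  "lwx" → prefix "lwx" already present; 0 new (none)
  "zwxxlxz" → prefix "zwxx" already present; 3 new (l, x, z)
  "lzxxwxxxxw" → prefix "l" already present; 9 new (z, x, x, w, x, x, x, x, w)
  "lzxxwxxx" → prefix "lzxxwxxx" already present; 0 new (none)
Total nodes = 7 + 2 + 1 + 2 + 2 + 3 + 3 + 4 + 0 + 3 + 9 + 0 = 36

36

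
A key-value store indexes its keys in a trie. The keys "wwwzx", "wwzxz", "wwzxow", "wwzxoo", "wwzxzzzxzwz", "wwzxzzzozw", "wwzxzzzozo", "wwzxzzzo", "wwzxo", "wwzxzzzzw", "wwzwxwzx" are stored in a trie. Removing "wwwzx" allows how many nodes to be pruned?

3

A node on "wwwzx"'s path can go only if nothing else ends at it or branches off below it.
The suffix "wzx" (3 nodes) is used only by "wwwzx"; the node for "ww" still has the child "z", so pruning stops there.
Nodes removed: 3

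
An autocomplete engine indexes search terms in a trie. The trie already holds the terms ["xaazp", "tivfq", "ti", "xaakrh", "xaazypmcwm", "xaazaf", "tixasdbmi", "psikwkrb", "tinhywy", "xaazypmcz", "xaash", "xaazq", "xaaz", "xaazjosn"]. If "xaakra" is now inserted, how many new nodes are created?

1

"xaakr" is already a path in the trie; the remaining "a" must be added.
So 6 − 5 = 1 new nodes.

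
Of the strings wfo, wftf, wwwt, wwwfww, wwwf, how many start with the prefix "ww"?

3

Walk to "ww"; the words in its subtree are exactly those with that prefix.
Words under "ww": wwwf, wwwfww, wwwt
Count: 3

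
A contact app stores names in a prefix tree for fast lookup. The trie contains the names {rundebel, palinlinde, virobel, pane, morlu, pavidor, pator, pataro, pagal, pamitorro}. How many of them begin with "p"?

Walk to "p"; the words in its subtree are exactly those with that prefix.
Words under "p": pagal, palinlinde, pamitorro, pane, pataro, pator, pavidor
Count: 7

7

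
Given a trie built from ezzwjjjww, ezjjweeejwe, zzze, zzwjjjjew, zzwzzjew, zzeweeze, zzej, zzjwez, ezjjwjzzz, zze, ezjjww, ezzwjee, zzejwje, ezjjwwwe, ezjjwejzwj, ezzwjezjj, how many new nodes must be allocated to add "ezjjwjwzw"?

3

"ezjjwj" is already a path in the trie; the remaining "wzw" must be added.
New nodes needed: |"ezjjwjwzw"| − 6 = 9 − 6 = 3.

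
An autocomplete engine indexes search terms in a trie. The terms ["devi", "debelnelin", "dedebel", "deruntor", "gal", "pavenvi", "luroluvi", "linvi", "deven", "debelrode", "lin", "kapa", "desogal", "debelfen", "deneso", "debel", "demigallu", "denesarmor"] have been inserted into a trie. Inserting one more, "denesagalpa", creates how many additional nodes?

5

The longest prefix of "denesagalpa" already in the trie is "denesa" (length 6).
New nodes needed: |"denesagalpa"| − 6 = 11 − 6 = 5.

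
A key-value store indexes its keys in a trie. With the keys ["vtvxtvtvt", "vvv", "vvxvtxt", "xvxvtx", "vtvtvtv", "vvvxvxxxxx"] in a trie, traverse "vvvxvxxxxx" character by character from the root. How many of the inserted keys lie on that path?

Check each prefix of "vvvxvxxxxx" against the stored set — each match is an end-marker on the path.
Prefixes of the query that are stored words: "vvv", "vvvxvxxxxx"
Count: 2

2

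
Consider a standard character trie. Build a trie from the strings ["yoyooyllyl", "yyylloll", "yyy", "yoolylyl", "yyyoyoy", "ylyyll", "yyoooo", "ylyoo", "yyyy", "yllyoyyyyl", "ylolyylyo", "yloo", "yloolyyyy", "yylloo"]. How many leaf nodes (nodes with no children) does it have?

Leaves are exactly the stored words that no other stored word extends.
Those words: "yllyoyyyyl", "ylolyylyo", "yloolyyyy", "ylyoo", "ylyyll", "yoolylyl", "yoyooyllyl", "yylloo", "yyoooo", "yyylloll", "yyyoyoy", "yyyy"
Leaf count: 12

12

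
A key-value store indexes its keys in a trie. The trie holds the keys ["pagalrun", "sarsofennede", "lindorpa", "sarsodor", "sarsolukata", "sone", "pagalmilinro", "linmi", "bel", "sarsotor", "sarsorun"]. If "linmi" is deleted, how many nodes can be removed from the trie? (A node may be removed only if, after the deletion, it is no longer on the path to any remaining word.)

Walk "linmi" from the leaf back toward the root, removing each node that no remaining word uses.
The suffix "mi" (2 nodes) is used only by "linmi"; the node for "lin" still has the child "d", so pruning stops there.
Nodes removed: 2

2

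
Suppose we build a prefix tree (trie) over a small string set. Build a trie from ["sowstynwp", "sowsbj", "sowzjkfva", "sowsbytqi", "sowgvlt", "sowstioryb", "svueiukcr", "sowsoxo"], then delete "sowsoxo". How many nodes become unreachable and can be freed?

Walk "sowsoxo" from the leaf back toward the root, removing each node that no remaining word uses.
The suffix "oxo" (3 nodes) is used only by "sowsoxo"; the node for "sows" still has the child "t", so pruning stops there.
Nodes removed: 3

3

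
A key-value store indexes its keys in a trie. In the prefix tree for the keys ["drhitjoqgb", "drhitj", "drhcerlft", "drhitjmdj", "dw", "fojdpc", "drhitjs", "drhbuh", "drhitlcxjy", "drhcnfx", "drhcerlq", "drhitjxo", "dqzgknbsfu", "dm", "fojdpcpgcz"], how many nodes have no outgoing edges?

13

A leaf is a node with no children — equivalently, the end of a word that is not a proper prefix of any other stored word.
Those words: "dm", "dqzgknbsfu", "drhbuh", "drhcerlft", "drhcerlq", "drhcnfx", "drhitjmdj", "drhitjoqgb", "drhitjs", "drhitjxo", "drhitlcxjy", "dw", "fojdpcpgcz"
Leaf count: 13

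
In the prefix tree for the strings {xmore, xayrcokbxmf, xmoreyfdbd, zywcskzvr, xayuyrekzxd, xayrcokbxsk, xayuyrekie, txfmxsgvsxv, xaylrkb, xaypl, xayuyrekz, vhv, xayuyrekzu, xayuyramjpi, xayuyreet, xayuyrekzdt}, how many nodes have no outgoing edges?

A leaf is a node with no children — equivalently, the end of a word that is not a proper prefix of any other stored word.
Those words: "txfmxsgvsxv", "vhv", "xaylrkb", "xaypl", "xayrcokbxmf", "xayrcokbxsk", "xayuyramjpi", "xayuyreet", "xayuyrekie", "xayuyrekzdt", "xayuyrekzu", "xayuyrekzxd", "xmoreyfdbd", "zywcskzvr"
Leaf count: 14

14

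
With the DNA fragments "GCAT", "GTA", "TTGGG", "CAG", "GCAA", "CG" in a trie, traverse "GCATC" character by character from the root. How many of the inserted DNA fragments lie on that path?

1

Check each prefix of "GCATC" against the stored set — each match is an end-marker on the path.
Prefixes of the query that are stored words: "GCAT"
Count: 1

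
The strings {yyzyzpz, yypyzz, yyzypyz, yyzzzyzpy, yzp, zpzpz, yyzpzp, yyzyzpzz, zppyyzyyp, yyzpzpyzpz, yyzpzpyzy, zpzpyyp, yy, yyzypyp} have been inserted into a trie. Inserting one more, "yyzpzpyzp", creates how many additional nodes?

0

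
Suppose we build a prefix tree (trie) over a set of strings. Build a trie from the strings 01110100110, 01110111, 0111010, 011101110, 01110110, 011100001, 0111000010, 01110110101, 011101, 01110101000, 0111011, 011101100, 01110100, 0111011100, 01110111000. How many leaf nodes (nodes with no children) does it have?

A leaf is a node with no children — equivalently, the end of a word that is not a proper prefix of any other stored word.
Those words: "0111000010", "01110100110", "01110101000", "011101100", "01110110101", "01110111000"
Leaf count: 6

6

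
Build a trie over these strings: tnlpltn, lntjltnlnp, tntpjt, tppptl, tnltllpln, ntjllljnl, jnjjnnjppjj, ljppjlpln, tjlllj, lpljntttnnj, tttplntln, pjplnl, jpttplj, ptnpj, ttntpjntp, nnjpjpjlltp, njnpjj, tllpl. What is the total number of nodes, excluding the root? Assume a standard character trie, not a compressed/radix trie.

125

For each word, the new-node count is its length minus the longest prefix already in the trie:
  "tnlpltn" → 7 new (t, n, l, p, l, t, n)
  "lntjltnlnp" → 10 new (l, n, t, j, l, t, n, l, n, p)
  "tntpjt" → prefix "tn" already present; 4 new (t, p, j, t)
  "tppptl" → prefix "t" already present; 5 new (p, p, p, t, l)
  "tnltllpln" → prefix "tnl" already present; 6 new (t, l, l, p, l, n)
  "ntjllljnl" → 9 new (n, t, j, l, l, l, j, n, l)
  "jnjjnnjppjj" → 11 new (j, n, j, j, n, n, j, p, p, j, j)
  "ljppjlpln" → prefix "l" already present; 8 new (j, p, p, j, l, p, l, n)
  "tjlllj" → prefix "t" already present; 5 new (j, l, l, l, j)
  "lpljntttnnj" → prefix "l" already present; 10 new (p, l, j, n, t, t, t, n, n, j)
  "tttplntln" → prefix "t" already present; 8 new (t, t, p, l, n, t, l, n)
  "pjplnl" → 6 new (p, j, p, l, n, l)
  "jpttplj" → prefix "j" already present; 6 new (p, t, t, p, l, j)
  "ptnpj" → prefix "p" already present; 4 new (t, n, p, j)
  "ttntpjntp" → prefix "tt" already present; 7 new (n, t, p, j, n, t, p)
  "nnjpjpjlltp" → prefix "n" already present; 10 new (n, j, p, j, p, j, l, l, t, p)
  "njnpjj" → prefix "n" already present; 5 new (j, n, p, j, j)
  "tllpl" → prefix "t" already present; 4 new (l, l, p, l)
Total nodes = 7 + 10 + 4 + 5 + 6 + 9 + 11 + 8 + 5 + 10 + 8 + 6 + 6 + 4 + 7 + 10 + 5 + 4 = 125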